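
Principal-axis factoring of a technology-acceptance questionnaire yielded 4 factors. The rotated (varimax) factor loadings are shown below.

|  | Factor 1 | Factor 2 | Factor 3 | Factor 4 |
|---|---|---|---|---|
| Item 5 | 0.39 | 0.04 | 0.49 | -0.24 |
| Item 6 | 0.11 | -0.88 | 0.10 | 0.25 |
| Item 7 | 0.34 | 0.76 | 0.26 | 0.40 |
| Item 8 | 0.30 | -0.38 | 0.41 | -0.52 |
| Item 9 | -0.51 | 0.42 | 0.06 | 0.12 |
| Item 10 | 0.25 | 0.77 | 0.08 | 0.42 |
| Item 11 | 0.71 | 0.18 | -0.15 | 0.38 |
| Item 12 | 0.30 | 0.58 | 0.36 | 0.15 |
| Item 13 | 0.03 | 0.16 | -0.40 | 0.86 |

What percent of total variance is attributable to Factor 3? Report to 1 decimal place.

9.0%

SS loadings for Factor 3 = 0.49² + 0.10² + 0.26² + 0.41² + 0.06² + 0.08² + (-0.15)² + 0.36² + (-0.40)² = 0.8079
With 9 standardized items, total variance = 9. Proportion = 0.8079/9 = 0.0898 → 8.98%.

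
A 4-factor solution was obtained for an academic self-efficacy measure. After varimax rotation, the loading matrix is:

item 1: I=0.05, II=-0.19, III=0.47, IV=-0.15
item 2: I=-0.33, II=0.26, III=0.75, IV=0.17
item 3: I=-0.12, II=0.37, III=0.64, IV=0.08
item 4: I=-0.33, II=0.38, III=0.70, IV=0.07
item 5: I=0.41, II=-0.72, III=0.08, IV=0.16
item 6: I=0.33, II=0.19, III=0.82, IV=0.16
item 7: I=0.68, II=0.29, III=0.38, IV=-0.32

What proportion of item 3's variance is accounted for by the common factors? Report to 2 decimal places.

h² = (-0.12)² + 0.37² + 0.64² + 0.08² = 0.0144 + 0.1369 + 0.4096 + 0.0064 = 0.5673

0.57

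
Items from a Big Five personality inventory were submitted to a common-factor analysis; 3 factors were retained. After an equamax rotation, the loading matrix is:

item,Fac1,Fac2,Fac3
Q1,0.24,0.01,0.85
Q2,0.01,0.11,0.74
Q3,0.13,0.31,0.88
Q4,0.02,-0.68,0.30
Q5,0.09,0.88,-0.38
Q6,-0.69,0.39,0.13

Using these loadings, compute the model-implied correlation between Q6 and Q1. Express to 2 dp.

-0.05

r̂ = Σ λ_i·λ_j across factors = (-0.69)(0.24) + (0.39)(0.01) + (0.13)(0.85)
  = -0.1656 +0.0039 +0.1105 = -0.0512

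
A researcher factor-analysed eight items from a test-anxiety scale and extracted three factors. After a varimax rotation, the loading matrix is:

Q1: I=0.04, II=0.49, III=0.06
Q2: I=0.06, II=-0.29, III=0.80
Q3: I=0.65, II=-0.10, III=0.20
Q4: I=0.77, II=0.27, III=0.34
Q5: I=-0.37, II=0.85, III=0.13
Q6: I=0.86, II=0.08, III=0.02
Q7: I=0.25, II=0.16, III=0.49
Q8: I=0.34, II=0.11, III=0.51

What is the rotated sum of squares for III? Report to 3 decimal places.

SS loadings for III = 0.06² + 0.80² + 0.20² + 0.34² + 0.13² + 0.02² + 0.49² + 0.51² = 0.0036 + 0.6400 + 0.0400 + 0.1156 + 0.0169 + 0.0004 + 0.2401 + 0.2601 = 1.3167

1.317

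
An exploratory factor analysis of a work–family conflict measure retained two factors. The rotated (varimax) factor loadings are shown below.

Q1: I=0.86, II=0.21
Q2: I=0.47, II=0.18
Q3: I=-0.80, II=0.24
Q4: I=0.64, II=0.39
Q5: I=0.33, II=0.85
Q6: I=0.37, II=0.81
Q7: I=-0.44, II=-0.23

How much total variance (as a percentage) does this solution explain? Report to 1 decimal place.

59.5%

Communalities: 0.7837, 0.2533, 0.6976, 0.5617, 0.8314, 0.7930, 0.2465; Σh² = 4.1672.
Total variance with 7 standardized items is 7, so the solution explains 4.1672/7 = 0.5953 = 59.53%.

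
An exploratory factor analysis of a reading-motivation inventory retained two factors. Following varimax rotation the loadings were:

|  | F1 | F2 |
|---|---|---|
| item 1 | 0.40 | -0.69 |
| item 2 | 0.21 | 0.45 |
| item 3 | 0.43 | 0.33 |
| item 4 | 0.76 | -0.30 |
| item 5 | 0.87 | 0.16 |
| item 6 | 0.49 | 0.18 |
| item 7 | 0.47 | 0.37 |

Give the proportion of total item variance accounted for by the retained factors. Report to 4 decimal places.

Communalities: 0.6361, 0.2466, 0.2938, 0.6676, 0.7825, 0.2725, 0.3578; Σh² = 3.2569.
Total variance with 7 standardized items is 7, so the solution explains 3.2569/7 = 0.4653.

0.4653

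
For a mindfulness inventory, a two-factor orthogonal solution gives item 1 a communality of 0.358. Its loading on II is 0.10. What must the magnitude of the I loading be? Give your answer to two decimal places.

0.59

Under orthogonal rotation h² = Σλ², so λ_I² = h² − (0.0100) = 0.358 − 0.0100 = 0.3480.
|λ| = √0.3480 = 0.5899.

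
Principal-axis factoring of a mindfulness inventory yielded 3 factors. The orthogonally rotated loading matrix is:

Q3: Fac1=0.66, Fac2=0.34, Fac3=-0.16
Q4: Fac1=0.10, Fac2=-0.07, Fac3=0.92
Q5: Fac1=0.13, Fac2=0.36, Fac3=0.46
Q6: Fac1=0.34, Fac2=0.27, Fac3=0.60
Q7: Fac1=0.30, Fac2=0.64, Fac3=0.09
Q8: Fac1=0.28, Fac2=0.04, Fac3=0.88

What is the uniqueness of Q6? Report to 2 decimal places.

0.45

h² = 0.34² + 0.27² + 0.60² = 0.1156 + 0.0729 + 0.3600 = 0.5485
Uniqueness u² = 1 − h² = 1 − 0.5485 = 0.4515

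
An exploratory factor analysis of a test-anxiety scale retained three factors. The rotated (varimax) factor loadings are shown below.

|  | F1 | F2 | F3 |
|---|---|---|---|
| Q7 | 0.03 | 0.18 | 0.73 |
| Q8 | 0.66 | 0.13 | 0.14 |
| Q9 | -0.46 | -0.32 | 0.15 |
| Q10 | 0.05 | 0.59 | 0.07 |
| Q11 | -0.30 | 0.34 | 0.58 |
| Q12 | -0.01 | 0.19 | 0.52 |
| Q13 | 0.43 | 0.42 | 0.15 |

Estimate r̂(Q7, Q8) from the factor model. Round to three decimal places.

r̂ = Σ λ_i·λ_j across factors = (0.03)(0.66) + (0.18)(0.13) + (0.73)(0.14)
  = +0.0198 +0.0234 +0.1022 = 0.1454

0.145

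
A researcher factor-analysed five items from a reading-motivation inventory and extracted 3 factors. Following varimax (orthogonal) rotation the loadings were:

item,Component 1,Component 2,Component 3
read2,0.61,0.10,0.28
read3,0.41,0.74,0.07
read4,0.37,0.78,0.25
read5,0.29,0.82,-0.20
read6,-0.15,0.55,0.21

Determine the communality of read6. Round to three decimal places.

0.369

h² = (-0.15)² + 0.55² + 0.21² = 0.0225 + 0.3025 + 0.0441 = 0.3691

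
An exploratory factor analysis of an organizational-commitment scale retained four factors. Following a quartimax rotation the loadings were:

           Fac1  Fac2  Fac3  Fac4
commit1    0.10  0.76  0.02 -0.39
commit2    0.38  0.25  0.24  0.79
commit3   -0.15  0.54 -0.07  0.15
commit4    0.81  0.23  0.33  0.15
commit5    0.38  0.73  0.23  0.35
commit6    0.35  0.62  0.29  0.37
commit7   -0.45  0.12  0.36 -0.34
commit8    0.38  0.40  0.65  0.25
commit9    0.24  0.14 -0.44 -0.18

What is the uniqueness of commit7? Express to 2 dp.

h² = (-0.45)² + 0.12² + 0.36² + (-0.34)² = 0.2025 + 0.0144 + 0.1296 + 0.1156 = 0.4621
Uniqueness u² = 1 − h² = 1 − 0.4621 = 0.5379

0.54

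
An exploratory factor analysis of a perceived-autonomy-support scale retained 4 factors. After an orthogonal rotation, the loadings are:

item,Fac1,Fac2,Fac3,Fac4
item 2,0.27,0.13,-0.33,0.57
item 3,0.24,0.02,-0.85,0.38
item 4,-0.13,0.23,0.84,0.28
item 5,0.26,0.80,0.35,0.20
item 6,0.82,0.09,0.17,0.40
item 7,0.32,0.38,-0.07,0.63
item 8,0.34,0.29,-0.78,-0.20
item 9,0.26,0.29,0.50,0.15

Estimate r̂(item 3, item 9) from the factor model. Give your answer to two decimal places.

-0.30

r̂ = Σ λ_i·λ_j across factors = (0.24)(0.26) + (0.02)(0.29) + (-0.85)(0.50) + (0.38)(0.15)
  = +0.0624 +0.0058 -0.4250 +0.0570 = -0.2998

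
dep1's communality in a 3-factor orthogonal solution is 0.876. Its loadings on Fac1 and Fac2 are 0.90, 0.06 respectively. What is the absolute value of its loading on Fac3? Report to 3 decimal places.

0.250

Under orthogonal rotation h² = Σλ², so λ_Fac3² = h² − (0.8136) = 0.876 − 0.8136 = 0.0624.
|λ| = √0.0624 = 0.2498.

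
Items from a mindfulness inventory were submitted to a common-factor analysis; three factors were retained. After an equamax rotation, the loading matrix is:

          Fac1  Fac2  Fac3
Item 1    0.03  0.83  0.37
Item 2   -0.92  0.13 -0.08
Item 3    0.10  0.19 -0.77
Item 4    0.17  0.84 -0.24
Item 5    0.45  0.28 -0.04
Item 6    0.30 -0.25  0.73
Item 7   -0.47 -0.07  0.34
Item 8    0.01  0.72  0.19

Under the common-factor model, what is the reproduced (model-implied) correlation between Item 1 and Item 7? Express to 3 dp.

0.054

r̂ = Σ λ_i·λ_j across factors = (0.03)(-0.47) + (0.83)(-0.07) + (0.37)(0.34)
  = -0.0141 -0.0581 +0.1258 = 0.0536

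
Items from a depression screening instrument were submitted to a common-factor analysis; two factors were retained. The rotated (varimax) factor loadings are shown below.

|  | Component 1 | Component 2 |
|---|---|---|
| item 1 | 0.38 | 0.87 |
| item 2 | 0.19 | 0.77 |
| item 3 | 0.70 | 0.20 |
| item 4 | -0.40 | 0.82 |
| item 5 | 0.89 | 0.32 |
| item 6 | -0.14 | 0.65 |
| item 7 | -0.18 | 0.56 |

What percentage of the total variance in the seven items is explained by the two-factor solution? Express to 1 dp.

65.4%

Communalities: 0.9013, 0.6290, 0.5300, 0.8324, 0.8945, 0.4421, 0.3460; Σh² = 4.5753.
Total variance with 7 standardized items is 7, so the solution explains 4.5753/7 = 0.6536 = 65.36%.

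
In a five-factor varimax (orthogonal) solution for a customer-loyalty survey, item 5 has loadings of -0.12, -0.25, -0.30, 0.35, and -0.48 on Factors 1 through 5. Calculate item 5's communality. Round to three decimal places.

h² = (-0.12)² + (-0.25)² + (-0.30)² + 0.35² + (-0.48)² = 0.0144 + 0.0625 + 0.0900 + 0.1225 + 0.2304 = 0.5198

0.520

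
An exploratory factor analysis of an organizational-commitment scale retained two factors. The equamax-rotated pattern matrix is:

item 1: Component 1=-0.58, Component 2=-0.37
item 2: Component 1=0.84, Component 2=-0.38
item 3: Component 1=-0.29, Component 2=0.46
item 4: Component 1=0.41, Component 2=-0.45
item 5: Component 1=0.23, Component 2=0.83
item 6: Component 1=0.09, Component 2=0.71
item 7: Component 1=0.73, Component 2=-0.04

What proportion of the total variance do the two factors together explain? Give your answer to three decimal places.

Communalities: 0.4733, 0.8500, 0.2957, 0.3706, 0.7418, 0.5122, 0.5345; Σh² = 3.7781.
Total variance with 7 standardized items is 7, so the solution explains 3.7781/7 = 0.5397.

0.540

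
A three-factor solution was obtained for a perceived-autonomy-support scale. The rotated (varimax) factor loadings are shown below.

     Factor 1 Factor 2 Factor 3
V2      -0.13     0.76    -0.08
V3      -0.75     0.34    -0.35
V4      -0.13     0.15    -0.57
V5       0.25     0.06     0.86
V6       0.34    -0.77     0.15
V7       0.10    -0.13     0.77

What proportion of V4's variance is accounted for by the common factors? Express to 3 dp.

0.364

h² = (-0.13)² + 0.15² + (-0.57)² = 0.0169 + 0.0225 + 0.3249 = 0.3643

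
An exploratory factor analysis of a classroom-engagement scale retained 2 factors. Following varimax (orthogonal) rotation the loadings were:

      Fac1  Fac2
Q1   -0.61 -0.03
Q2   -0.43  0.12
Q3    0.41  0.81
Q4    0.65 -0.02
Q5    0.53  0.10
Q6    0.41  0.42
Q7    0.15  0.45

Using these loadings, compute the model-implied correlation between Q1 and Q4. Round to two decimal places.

r̂ = Σ λ_i·λ_j across factors = (-0.61)(0.65) + (-0.03)(-0.02)
  = -0.3965 +0.0006 = -0.3959

-0.40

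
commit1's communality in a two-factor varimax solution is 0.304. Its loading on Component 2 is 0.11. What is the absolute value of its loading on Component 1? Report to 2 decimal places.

Under orthogonal rotation h² = Σλ², so λ_Component 1² = h² − (0.0121) = 0.304 − 0.0121 = 0.2919.
|λ| = √0.2919 = 0.5403.

0.54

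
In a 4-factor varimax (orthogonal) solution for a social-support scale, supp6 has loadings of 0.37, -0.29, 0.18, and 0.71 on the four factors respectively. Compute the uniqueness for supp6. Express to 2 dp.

0.24

h² = 0.37² + (-0.29)² + 0.18² + 0.71² = 0.1369 + 0.0841 + 0.0324 + 0.5041 = 0.7575
Uniqueness u² = 1 − h² = 1 − 0.7575 = 0.2425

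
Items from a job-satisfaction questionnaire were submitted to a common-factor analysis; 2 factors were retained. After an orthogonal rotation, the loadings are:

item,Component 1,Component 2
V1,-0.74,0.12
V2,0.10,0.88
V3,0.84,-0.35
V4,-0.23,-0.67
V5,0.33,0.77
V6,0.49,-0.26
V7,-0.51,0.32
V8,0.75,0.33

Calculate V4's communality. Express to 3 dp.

h² = (-0.23)² + (-0.67)² = 0.0529 + 0.4489 = 0.5018

0.502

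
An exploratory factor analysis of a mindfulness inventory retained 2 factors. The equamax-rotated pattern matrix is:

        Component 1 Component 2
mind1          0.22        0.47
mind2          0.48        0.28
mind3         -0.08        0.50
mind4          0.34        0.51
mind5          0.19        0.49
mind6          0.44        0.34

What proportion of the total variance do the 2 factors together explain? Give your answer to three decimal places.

0.299

SS loadings by factor: 0.6305, 1.1651; total = 1.7956.
Total variance with 6 standardized items is 6, so the solution explains 1.7956/6 = 0.2993.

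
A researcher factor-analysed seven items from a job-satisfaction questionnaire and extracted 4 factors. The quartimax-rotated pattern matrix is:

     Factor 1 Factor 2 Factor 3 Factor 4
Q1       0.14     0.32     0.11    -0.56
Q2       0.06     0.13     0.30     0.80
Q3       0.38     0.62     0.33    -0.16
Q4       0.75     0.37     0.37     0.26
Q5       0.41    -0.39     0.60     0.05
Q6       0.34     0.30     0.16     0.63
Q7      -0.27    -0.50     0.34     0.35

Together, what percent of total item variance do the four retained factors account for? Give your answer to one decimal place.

66.2%

Communalities: 0.4477, 0.7505, 0.6633, 0.9039, 0.6827, 0.6281, 0.5610; Σh² = 4.6372.
Total variance with 7 standardized items is 7, so the solution explains 4.6372/7 = 0.6625 = 66.25%.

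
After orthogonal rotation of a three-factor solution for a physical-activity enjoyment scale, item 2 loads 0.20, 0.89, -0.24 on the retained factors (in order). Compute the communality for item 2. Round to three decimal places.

h² = 0.20² + 0.89² + (-0.24)² = 0.0400 + 0.7921 + 0.0576 = 0.8897

0.890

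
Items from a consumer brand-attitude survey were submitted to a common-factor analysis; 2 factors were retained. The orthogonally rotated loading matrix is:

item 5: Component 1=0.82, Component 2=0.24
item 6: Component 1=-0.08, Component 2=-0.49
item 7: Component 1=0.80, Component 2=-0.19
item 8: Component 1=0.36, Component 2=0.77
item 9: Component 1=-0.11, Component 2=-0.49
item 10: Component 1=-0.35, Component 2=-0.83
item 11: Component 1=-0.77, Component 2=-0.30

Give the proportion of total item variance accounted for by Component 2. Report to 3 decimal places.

SS loadings for Component 2 = 0.24² + (-0.49)² + (-0.19)² + 0.77² + (-0.49)² + (-0.83)² + (-0.30)² = 1.9457
Proportion of variance = 1.9457 / 7 = 0.2780.

0.278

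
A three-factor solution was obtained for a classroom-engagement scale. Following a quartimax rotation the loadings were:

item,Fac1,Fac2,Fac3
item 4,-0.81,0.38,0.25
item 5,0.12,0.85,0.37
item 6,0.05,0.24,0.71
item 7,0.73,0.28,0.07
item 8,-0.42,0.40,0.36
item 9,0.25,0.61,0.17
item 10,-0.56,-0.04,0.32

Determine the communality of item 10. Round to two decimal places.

0.42

h² = (-0.56)² + (-0.04)² + 0.32² = 0.3136 + 0.0016 + 0.1024 = 0.4176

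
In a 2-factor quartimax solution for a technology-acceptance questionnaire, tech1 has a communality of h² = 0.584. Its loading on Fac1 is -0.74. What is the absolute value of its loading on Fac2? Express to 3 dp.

Under orthogonal rotation h² = Σλ², so λ_Fac2² = h² − (0.5476) = 0.584 − 0.5476 = 0.0364.
|λ| = √0.0364 = 0.1908.

0.191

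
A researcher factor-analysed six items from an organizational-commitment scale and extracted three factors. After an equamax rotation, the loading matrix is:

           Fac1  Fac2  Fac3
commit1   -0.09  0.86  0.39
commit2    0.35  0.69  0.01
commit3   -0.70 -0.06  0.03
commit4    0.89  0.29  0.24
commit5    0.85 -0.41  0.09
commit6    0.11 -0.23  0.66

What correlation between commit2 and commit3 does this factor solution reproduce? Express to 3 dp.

r̂ = Σ λ_i·λ_j across factors = (0.35)(-0.70) + (0.69)(-0.06) + (0.01)(0.03)
  = -0.2450 -0.0414 +0.0003 = -0.2861

-0.286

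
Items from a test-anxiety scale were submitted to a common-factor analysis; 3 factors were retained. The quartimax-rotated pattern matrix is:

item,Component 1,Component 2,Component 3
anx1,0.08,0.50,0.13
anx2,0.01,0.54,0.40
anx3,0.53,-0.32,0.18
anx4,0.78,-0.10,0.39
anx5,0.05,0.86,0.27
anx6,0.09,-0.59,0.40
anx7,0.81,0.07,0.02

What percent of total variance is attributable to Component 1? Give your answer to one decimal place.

SS loadings for Component 1 = 0.08² + 0.01² + 0.53² + 0.78² + 0.05² + 0.09² + 0.81² = 1.5625
With 7 standardized items, total variance = 7. Proportion = 1.5625/7 = 0.2232 → 22.32%.

22.3%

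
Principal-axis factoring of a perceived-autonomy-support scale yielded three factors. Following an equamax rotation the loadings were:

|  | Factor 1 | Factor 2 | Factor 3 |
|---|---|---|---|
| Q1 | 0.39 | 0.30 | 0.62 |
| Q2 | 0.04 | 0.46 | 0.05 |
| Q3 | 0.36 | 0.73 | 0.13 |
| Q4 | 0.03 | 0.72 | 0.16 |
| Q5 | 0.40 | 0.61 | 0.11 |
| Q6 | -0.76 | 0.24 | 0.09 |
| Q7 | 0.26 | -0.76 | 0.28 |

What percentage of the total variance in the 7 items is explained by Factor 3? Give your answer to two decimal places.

7.54%

SS loadings for Factor 3 = 0.62² + 0.05² + 0.13² + 0.16² + 0.11² + 0.09² + 0.28² = 0.5280
With 7 standardized items, total variance = 7. Proportion = 0.5280/7 = 0.0754 → 7.54%.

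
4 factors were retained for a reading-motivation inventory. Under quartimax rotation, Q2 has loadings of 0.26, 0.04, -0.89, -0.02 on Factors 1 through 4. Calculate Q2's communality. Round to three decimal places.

h² = 0.26² + 0.04² + (-0.89)² + (-0.02)² = 0.0676 + 0.0016 + 0.7921 + 0.0004 = 0.8617

0.862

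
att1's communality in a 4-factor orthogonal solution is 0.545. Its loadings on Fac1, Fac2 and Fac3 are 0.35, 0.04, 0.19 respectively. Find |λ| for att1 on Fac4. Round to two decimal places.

Under orthogonal rotation h² = Σλ², so λ_Fac4² = h² − (0.1602) = 0.545 − 0.1602 = 0.3848.
|λ| = √0.3848 = 0.6203.

0.62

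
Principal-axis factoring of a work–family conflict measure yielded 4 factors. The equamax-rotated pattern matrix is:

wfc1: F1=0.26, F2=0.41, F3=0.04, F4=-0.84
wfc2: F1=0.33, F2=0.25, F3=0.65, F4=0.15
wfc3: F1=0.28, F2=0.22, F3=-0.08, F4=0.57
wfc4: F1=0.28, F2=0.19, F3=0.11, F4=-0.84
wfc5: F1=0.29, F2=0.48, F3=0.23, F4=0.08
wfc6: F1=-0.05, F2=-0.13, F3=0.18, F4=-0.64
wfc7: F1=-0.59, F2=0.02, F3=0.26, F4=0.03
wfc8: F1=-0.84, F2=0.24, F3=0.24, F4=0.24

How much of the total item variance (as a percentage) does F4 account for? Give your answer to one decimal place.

SS loadings for F4 = (-0.84)² + 0.15² + 0.57² + (-0.84)² + 0.08² + (-0.64)² + 0.03² + 0.24² = 2.2331
With 8 standardized items, total variance = 8. Proportion = 2.2331/8 = 0.2791 → 27.91%.

27.9%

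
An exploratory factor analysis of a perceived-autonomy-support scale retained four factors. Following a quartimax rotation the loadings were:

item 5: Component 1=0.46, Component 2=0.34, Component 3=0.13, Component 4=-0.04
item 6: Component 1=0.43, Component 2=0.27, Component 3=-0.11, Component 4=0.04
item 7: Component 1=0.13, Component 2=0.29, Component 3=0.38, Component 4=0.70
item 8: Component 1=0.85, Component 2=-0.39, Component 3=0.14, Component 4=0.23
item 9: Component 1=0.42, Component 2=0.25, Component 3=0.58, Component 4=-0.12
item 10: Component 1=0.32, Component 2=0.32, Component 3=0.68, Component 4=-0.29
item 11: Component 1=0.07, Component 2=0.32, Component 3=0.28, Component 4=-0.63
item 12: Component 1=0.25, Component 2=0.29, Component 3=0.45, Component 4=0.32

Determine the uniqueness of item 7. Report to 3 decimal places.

0.265

h² = 0.13² + 0.29² + 0.38² + 0.70² = 0.0169 + 0.0841 + 0.1444 + 0.4900 = 0.7354
Uniqueness u² = 1 − h² = 1 − 0.7354 = 0.2646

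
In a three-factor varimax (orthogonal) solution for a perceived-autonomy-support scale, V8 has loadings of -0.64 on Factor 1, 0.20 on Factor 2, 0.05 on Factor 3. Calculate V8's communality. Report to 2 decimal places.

h² = (-0.64)² + 0.20² + 0.05² = 0.4096 + 0.0400 + 0.0025 = 0.4521

0.45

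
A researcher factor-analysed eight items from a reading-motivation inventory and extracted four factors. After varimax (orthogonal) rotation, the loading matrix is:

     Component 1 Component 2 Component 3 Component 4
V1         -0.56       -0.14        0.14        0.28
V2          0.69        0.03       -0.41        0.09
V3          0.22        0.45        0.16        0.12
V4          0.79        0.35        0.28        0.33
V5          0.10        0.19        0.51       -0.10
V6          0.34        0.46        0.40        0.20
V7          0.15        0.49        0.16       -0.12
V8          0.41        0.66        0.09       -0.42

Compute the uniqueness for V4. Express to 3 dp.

0.066

h² = 0.79² + 0.35² + 0.28² + 0.33² = 0.6241 + 0.1225 + 0.0784 + 0.1089 = 0.9339
Uniqueness u² = 1 − h² = 1 − 0.9339 = 0.0661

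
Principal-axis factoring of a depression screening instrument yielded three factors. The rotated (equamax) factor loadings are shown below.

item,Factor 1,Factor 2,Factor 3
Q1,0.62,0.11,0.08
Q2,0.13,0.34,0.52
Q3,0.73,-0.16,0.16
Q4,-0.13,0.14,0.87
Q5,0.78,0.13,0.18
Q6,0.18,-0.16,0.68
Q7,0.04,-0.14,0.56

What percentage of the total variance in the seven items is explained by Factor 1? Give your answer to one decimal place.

SS loadings for Factor 1 = 0.62² + 0.13² + 0.73² + (-0.13)² + 0.78² + 0.18² + 0.04² = 1.5935
With 7 standardized items, total variance = 7. Proportion = 1.5935/7 = 0.2276 → 22.76%.

22.8%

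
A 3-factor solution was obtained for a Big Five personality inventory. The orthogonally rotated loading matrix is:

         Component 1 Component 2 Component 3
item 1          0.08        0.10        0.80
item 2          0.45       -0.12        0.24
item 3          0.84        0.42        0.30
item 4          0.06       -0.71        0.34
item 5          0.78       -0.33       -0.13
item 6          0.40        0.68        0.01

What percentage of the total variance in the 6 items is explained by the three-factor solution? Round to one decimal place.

Communalities: 0.6564, 0.2745, 0.9720, 0.6233, 0.7342, 0.6225; Σh² = 3.8829.
Total variance with 6 standardized items is 6, so the solution explains 3.8829/6 = 0.6472 = 64.72%.

64.7%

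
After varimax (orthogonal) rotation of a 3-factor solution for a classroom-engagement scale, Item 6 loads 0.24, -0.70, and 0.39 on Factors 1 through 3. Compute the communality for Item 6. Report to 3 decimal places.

0.700

h² = 0.24² + (-0.70)² + 0.39² = 0.0576 + 0.4900 + 0.1521 = 0.6997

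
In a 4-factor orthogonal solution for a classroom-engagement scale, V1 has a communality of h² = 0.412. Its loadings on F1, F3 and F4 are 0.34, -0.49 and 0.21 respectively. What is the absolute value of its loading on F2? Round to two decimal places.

Under orthogonal rotation h² = Σλ², so λ_F2² = h² − (0.3998) = 0.412 − 0.3998 = 0.0122.
|λ| = √0.0122 = 0.1105.

0.11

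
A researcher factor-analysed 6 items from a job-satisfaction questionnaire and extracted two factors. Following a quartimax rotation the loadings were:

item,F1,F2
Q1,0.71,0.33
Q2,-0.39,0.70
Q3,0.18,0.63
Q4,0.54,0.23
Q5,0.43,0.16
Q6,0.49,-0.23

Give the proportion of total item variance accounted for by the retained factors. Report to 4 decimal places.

Communalities: 0.6130, 0.6421, 0.4293, 0.3445, 0.2105, 0.2930; Σh² = 2.5324.
Total variance with 6 standardized items is 6, so the solution explains 2.5324/6 = 0.4221.

0.4221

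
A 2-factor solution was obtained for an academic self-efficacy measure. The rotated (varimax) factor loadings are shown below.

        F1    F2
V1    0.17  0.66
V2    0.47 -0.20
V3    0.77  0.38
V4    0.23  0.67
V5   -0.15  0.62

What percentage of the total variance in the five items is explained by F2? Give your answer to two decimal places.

SS loadings for F2 = 0.66² + (-0.20)² + 0.38² + 0.67² + 0.62² = 1.4533
With 5 standardized items, total variance = 5. Proportion = 1.4533/5 = 0.2907 → 29.07%.

29.07%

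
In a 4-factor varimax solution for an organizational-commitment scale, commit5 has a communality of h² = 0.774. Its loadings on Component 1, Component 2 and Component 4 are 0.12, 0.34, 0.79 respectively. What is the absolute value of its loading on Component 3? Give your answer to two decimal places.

Under orthogonal rotation h² = Σλ², so λ_Component 3² = h² − (0.7541) = 0.774 − 0.7541 = 0.0199.
|λ| = √0.0199 = 0.1411.

0.14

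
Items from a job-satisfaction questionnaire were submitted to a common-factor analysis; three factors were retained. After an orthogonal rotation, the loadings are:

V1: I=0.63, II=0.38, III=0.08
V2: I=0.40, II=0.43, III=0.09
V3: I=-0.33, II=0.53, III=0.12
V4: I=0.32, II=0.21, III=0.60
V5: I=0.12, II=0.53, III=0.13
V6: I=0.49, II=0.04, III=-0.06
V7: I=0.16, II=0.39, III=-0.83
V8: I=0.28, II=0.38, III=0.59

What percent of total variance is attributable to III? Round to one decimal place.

SS loadings for III = 0.08² + 0.09² + 0.12² + 0.60² + 0.13² + (-0.06)² + (-0.83)² + 0.59² = 1.4464
With 8 standardized items, total variance = 8. Proportion = 1.4464/8 = 0.1808 → 18.08%.

18.1%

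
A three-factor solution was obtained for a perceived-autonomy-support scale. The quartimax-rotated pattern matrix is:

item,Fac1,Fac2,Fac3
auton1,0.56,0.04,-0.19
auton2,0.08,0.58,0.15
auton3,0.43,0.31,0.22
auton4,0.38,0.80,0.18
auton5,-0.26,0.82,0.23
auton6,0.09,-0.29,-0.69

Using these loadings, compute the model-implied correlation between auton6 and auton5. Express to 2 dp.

r̂ = Σ λ_i·λ_j across factors = (0.09)(-0.26) + (-0.29)(0.82) + (-0.69)(0.23)
  = -0.0234 -0.2378 -0.1587 = -0.4199

-0.42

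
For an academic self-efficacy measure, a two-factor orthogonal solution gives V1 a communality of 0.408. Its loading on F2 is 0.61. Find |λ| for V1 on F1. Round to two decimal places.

0.19

Under orthogonal rotation h² = Σλ², so λ_F1² = h² − (0.3721) = 0.408 − 0.3721 = 0.0359.
|λ| = √0.0359 = 0.1895.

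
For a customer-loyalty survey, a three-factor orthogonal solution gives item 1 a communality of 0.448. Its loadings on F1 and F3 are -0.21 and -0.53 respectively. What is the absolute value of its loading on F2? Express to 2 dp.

0.35

Under orthogonal rotation h² = Σλ², so λ_F2² = h² − (0.3250) = 0.448 − 0.3250 = 0.1230.
|λ| = √0.1230 = 0.3507.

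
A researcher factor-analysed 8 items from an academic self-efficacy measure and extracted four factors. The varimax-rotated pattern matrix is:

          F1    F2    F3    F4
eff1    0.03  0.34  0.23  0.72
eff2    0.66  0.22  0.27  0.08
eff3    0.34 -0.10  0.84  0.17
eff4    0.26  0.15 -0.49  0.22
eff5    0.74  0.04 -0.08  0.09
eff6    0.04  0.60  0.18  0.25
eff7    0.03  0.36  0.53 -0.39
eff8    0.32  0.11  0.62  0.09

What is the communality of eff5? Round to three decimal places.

h² = 0.74² + 0.04² + (-0.08)² + 0.09² = 0.5476 + 0.0016 + 0.0064 + 0.0081 = 0.5637

0.564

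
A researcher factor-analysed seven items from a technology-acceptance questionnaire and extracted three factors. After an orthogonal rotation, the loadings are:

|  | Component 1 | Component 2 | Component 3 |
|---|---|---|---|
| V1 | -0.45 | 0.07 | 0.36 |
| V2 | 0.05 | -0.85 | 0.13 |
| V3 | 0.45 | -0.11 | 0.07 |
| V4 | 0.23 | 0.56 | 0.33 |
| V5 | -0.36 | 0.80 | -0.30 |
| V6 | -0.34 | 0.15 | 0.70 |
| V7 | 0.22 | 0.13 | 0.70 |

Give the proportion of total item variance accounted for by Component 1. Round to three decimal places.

0.108

SS loadings for Component 1 = (-0.45)² + 0.05² + 0.45² + 0.23² + (-0.36)² + (-0.34)² + 0.22² = 0.7540
Proportion of variance = 0.7540 / 7 = 0.1077.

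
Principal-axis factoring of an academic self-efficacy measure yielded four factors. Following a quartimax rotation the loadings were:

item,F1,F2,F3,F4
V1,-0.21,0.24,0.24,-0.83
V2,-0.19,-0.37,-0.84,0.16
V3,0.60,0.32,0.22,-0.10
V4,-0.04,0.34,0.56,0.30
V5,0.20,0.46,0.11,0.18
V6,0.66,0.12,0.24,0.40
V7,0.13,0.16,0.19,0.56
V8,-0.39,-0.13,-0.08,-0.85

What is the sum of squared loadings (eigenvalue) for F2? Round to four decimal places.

SS loadings for F2 = 0.24² + (-0.37)² + 0.32² + 0.34² + 0.46² + 0.12² + 0.16² + (-0.13)² = 0.0576 + 0.1369 + 0.1024 + 0.1156 + 0.2116 + 0.0144 + 0.0256 + 0.0169 = 0.6810

0.6810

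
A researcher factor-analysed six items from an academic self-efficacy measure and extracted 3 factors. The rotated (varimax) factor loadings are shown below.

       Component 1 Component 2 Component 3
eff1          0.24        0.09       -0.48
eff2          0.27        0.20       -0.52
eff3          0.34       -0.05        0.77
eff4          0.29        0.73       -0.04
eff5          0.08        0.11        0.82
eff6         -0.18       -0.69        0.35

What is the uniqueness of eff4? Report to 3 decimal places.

h² = 0.29² + 0.73² + (-0.04)² = 0.0841 + 0.5329 + 0.0016 = 0.6186
Uniqueness u² = 1 − h² = 1 − 0.6186 = 0.3814

0.381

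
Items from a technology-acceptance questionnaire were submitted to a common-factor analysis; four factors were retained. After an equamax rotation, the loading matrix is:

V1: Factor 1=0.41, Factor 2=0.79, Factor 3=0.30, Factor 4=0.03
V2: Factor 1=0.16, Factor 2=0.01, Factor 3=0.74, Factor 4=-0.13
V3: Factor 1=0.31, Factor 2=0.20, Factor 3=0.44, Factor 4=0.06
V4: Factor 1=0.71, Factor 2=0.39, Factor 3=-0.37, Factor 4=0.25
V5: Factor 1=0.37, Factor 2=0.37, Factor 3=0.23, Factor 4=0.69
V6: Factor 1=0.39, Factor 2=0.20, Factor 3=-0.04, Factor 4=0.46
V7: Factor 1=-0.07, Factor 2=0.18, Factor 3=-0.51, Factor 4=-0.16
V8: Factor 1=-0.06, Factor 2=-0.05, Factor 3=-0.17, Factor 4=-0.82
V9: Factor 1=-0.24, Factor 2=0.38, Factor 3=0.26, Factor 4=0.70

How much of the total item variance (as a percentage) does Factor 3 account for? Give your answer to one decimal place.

SS loadings for Factor 3 = 0.30² + 0.74² + 0.44² + (-0.37)² + 0.23² + (-0.04)² + (-0.51)² + (-0.17)² + 0.26² = 1.3792
With 9 standardized items, total variance = 9. Proportion = 1.3792/9 = 0.1532 → 15.32%.

15.3%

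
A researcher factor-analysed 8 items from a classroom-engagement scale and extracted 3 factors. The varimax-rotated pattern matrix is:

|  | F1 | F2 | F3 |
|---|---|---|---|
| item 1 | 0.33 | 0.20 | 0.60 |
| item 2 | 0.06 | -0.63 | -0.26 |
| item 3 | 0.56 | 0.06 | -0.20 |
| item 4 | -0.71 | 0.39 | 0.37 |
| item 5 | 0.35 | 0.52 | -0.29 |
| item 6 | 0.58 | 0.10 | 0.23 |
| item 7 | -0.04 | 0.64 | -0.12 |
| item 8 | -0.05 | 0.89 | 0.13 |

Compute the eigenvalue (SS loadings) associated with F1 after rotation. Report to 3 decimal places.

SS loadings for F1 = 0.33² + 0.06² + 0.56² + (-0.71)² + 0.35² + 0.58² + (-0.04)² + (-0.05)² = 0.1089 + 0.0036 + 0.3136 + 0.5041 + 0.1225 + 0.3364 + 0.0016 + 0.0025 = 1.3932

1.393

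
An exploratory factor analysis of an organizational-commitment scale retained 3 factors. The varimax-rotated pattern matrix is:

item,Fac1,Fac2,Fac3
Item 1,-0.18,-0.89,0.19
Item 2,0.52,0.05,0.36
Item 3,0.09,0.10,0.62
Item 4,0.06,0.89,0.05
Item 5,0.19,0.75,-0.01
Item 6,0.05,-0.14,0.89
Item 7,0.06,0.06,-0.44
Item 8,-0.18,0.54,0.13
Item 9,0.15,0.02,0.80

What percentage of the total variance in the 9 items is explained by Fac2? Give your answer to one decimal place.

SS loadings for Fac2 = (-0.89)² + 0.05² + 0.10² + 0.89² + 0.75² + (-0.14)² + 0.06² + 0.54² + 0.02² = 2.4744
With 9 standardized items, total variance = 9. Proportion = 2.4744/9 = 0.2749 → 27.49%.

27.5%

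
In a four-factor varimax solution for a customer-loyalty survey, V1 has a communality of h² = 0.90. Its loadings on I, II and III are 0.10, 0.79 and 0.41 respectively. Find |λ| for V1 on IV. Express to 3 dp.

Under orthogonal rotation h² = Σλ², so λ_IV² = h² − (0.8022) = 0.90 − 0.8022 = 0.0978.
|λ| = √0.0978 = 0.3127.

0.313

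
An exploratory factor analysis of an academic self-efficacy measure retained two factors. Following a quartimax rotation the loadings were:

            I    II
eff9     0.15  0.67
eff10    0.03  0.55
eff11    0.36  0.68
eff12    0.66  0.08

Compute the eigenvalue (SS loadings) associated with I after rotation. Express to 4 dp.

0.5886

SS loadings for I = 0.15² + 0.03² + 0.36² + 0.66² = 0.0225 + 0.0009 + 0.1296 + 0.4356 = 0.5886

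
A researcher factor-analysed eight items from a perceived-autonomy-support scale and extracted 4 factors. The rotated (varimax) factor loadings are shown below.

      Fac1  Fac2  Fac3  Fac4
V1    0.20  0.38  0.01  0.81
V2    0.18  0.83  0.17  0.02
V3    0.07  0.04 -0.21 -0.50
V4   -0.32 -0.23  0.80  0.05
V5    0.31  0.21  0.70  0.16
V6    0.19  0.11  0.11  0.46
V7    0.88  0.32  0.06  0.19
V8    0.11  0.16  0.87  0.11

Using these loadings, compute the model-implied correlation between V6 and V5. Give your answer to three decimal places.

0.233

r̂ = Σ λ_i·λ_j across factors = (0.19)(0.31) + (0.11)(0.21) + (0.11)(0.70) + (0.46)(0.16)
  = +0.0589 +0.0231 +0.0770 +0.0736 = 0.2326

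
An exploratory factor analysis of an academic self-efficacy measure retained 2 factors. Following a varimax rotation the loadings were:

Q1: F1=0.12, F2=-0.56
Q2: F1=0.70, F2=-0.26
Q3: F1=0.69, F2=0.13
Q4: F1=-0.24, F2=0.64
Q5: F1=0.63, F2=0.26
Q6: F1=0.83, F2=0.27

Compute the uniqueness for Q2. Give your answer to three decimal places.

h² = 0.70² + (-0.26)² = 0.4900 + 0.0676 = 0.5576
Uniqueness u² = 1 − h² = 1 − 0.5576 = 0.4424

0.442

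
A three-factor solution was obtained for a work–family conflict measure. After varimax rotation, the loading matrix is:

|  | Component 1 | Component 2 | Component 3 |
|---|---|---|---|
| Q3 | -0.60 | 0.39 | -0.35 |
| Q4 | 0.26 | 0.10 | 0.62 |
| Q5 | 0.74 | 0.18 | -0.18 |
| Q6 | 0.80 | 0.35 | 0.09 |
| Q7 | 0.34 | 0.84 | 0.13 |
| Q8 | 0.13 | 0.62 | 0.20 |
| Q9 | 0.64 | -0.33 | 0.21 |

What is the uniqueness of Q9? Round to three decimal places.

h² = 0.64² + (-0.33)² + 0.21² = 0.4096 + 0.1089 + 0.0441 = 0.5626
Uniqueness u² = 1 − h² = 1 − 0.5626 = 0.4374

0.437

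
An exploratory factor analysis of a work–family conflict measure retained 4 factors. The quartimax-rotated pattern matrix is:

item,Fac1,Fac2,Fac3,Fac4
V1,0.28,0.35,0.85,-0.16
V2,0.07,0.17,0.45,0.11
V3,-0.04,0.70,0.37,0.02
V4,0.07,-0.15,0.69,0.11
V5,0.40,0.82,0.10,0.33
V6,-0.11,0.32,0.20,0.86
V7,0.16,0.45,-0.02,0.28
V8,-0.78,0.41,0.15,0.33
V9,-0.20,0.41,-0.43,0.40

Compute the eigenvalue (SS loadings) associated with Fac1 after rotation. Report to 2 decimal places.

0.94

SS loadings for Fac1 = 0.28² + 0.07² + (-0.04)² + 0.07² + 0.40² + (-0.11)² + 0.16² + (-0.78)² + (-0.20)² = 0.0784 + 0.0049 + 0.0016 + 0.0049 + 0.1600 + 0.0121 + 0.0256 + 0.6084 + 0.0400 = 0.9359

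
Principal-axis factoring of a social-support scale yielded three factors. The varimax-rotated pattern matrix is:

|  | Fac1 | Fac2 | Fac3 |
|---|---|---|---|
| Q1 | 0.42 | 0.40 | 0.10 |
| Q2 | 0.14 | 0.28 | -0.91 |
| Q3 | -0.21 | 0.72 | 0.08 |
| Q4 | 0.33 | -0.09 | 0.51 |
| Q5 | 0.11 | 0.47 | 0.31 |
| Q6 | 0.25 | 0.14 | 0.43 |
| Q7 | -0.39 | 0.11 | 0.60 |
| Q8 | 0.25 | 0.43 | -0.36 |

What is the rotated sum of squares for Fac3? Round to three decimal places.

1.875

SS loadings for Fac3 = 0.10² + (-0.91)² + 0.08² + 0.51² + 0.31² + 0.43² + 0.60² + (-0.36)² = 0.0100 + 0.8281 + 0.0064 + 0.2601 + 0.0961 + 0.1849 + 0.3600 + 0.1296 = 1.8752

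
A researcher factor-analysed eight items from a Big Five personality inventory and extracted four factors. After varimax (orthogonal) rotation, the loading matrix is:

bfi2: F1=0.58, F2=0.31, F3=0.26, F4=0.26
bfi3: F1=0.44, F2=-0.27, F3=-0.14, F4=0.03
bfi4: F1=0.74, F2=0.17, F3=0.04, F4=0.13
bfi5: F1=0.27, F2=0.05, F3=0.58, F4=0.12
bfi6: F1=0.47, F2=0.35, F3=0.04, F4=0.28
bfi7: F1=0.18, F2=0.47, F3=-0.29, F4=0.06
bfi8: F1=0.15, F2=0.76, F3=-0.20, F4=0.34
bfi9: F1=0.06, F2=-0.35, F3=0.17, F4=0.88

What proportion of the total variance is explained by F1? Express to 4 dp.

SS loadings for F1 = 0.58² + 0.44² + 0.74² + 0.27² + 0.47² + 0.18² + 0.15² + 0.06² = 1.4299
Proportion of variance = 1.4299 / 8 = 0.1787.

0.1787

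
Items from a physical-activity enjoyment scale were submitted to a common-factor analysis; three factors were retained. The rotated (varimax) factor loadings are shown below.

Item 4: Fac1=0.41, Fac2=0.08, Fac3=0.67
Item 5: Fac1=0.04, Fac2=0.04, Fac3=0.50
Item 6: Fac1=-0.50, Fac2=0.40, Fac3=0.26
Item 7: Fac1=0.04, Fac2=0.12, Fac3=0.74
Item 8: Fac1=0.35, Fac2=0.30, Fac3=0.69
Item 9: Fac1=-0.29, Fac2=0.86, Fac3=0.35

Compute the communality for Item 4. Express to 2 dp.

h² = 0.41² + 0.08² + 0.67² = 0.1681 + 0.0064 + 0.4489 = 0.6234

0.62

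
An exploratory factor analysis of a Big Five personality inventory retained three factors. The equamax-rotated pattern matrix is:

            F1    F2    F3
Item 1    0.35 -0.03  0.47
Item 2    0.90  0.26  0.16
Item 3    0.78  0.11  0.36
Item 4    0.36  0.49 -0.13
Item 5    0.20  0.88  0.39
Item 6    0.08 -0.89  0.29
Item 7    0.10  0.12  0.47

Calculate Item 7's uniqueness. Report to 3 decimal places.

h² = 0.10² + 0.12² + 0.47² = 0.0100 + 0.0144 + 0.2209 = 0.2453
Uniqueness u² = 1 − h² = 1 − 0.2453 = 0.7547

0.755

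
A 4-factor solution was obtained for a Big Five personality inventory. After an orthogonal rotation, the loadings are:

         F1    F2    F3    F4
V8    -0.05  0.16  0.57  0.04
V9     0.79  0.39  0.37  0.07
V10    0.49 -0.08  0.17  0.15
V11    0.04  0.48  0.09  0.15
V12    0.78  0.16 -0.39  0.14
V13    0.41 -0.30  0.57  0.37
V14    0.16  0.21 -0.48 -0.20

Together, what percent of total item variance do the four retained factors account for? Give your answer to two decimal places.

52.84%

Communalities: 0.3546, 0.9180, 0.2979, 0.2626, 0.8057, 0.7199, 0.3401; Σh² = 3.6988.
Total variance with 7 standardized items is 7, so the solution explains 3.6988/7 = 0.5284 = 52.84%.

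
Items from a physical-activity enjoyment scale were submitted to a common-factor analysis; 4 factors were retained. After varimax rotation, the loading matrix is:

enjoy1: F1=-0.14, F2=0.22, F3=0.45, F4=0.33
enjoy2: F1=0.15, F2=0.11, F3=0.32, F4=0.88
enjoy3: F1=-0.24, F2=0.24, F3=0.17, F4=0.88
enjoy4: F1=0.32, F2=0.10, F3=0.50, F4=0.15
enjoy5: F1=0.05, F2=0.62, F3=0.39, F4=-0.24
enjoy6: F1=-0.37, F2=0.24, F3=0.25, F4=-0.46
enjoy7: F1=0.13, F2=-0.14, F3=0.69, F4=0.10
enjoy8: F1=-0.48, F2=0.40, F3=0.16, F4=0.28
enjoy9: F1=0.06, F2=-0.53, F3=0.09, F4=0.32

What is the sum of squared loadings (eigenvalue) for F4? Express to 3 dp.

SS loadings for F4 = 0.33² + 0.88² + 0.88² + 0.15² + (-0.24)² + (-0.46)² + 0.10² + 0.28² + 0.32² = 0.1089 + 0.7744 + 0.7744 + 0.0225 + 0.0576 + 0.2116 + 0.0100 + 0.0784 + 0.1024 = 2.1402

2.140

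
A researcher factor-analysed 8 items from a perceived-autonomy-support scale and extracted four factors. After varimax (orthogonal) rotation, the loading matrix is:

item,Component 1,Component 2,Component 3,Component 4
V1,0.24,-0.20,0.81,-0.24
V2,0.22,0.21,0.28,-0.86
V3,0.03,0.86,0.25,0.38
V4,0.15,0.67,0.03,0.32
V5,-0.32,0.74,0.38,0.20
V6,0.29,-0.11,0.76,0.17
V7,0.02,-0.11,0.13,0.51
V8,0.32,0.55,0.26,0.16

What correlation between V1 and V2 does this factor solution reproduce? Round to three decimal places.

r̂ = Σ λ_i·λ_j across factors = (0.24)(0.22) + (-0.20)(0.21) + (0.81)(0.28) + (-0.24)(-0.86)
  = +0.0528 -0.0420 +0.2268 +0.2064 = 0.4440

0.444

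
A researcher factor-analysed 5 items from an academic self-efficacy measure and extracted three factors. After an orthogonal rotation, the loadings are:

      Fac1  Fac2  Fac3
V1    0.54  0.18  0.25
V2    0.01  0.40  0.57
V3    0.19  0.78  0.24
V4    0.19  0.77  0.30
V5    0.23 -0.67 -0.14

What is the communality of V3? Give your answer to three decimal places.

h² = 0.19² + 0.78² + 0.24² = 0.0361 + 0.6084 + 0.0576 = 0.7021

0.702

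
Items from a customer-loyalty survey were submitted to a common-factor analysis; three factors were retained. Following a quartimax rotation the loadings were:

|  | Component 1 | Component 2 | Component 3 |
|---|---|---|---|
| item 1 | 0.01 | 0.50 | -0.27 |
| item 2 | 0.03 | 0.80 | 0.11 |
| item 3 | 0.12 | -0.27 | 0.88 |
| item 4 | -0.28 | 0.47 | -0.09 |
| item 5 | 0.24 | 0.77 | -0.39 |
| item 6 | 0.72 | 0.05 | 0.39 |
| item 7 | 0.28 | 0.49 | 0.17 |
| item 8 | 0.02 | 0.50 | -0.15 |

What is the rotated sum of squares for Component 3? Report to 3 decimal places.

1.223

SS loadings for Component 3 = (-0.27)² + 0.11² + 0.88² + (-0.09)² + (-0.39)² + 0.39² + 0.17² + (-0.15)² = 0.0729 + 0.0121 + 0.7744 + 0.0081 + 0.1521 + 0.1521 + 0.0289 + 0.0225 = 1.2231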